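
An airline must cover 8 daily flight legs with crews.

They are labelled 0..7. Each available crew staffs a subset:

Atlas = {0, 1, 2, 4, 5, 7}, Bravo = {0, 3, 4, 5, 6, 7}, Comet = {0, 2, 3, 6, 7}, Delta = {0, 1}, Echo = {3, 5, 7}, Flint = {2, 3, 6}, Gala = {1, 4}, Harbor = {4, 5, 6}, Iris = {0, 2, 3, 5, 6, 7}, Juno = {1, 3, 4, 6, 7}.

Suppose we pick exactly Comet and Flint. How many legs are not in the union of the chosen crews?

Union of Comet, Flint = {0, 2, 3, 6, 7}.
Not covered: 1, 4, 5 — 3 legs.

3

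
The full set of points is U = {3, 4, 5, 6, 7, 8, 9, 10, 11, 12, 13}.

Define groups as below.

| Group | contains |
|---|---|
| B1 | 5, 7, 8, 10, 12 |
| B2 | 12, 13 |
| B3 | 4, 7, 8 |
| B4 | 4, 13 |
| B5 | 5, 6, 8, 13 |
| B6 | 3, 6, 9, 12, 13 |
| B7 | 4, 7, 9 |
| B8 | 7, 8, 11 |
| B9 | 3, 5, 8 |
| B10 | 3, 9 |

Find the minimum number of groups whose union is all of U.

4

B1, B4, B6, and B8 cover everything between them: the union {3, 4, 5, 6, 7, 8, 9, 10, 11, 12, 13} is all of U.
No 3 of the 10 groups cover everything (all 120 combinations miss at least one point), so 4 is optimal.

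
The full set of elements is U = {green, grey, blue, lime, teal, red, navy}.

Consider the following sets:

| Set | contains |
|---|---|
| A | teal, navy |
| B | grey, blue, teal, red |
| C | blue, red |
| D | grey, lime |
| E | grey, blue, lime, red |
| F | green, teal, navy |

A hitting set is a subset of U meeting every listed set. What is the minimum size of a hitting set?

3

Take H = {grey, teal, red}. Each listed set contains at least one of these, so H is a hitting set of size 3.
The sets A, C, D are pairwise disjoint, so any hitting set needs a separate element for each — at least 3. Hence 3 is optimal.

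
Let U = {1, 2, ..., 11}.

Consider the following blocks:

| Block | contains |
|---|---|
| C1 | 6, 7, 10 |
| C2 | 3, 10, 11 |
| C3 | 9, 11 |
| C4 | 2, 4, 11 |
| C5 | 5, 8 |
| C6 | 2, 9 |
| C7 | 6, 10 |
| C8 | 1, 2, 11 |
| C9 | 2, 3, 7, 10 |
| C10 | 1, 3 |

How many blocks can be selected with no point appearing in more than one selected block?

C1, C3, C5, C10 are pairwise disjoint (C1={6,7,10}; C3={9,11}; C5={5,8}; C10={1,3}).
Every remaining block overlaps one of these, and no 5 of the listed blocks are pairwise disjoint, so 4 is the maximum.

4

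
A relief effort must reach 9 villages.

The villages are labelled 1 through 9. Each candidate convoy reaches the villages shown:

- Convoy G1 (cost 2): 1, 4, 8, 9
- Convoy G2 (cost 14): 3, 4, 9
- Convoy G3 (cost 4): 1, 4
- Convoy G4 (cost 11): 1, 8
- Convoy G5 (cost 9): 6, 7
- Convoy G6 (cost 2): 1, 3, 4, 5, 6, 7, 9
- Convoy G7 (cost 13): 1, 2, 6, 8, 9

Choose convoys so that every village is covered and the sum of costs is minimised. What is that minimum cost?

15

G6, G7 together cover every village (G6 ∪ G7 = {1, 2, 3, 4, 5, 6, 7, 8, 9}); total cost 2 + 13 = 15.
The greedy pick G6, G1, G7 costs 17; no covering selection beats 15.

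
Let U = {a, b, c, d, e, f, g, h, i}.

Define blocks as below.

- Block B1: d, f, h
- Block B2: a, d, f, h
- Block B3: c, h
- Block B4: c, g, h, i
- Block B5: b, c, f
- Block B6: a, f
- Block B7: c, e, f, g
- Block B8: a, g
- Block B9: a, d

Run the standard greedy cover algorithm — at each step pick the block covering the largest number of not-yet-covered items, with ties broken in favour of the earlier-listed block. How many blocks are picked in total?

4

Greedy: pick B2 (covers 4 new) → pick B4 (covers 3 new) → pick B5 (covers 1 new) → pick B7 (covers 1 new). Total picks: 4.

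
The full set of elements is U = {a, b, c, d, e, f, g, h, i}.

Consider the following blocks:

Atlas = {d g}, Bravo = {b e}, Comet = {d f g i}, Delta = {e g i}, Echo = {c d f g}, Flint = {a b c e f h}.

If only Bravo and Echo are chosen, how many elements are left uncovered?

Union of Bravo, Echo = {b, c, d, e, f, g}.
Not covered: a, h, i — 3 elements.

3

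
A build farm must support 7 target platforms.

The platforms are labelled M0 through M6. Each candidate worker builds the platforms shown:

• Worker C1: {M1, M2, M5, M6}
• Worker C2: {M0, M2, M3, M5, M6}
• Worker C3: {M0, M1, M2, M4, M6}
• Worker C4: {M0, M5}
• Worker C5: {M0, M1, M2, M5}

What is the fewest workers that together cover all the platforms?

2

C2 and C3 together: C2 ∪ C3 = {M0, M1, M2, M3, M4, M5, M6} — every platform is covered.
No single worker has all 7 platforms (the largest, C2, has 5), so 2 is optimal.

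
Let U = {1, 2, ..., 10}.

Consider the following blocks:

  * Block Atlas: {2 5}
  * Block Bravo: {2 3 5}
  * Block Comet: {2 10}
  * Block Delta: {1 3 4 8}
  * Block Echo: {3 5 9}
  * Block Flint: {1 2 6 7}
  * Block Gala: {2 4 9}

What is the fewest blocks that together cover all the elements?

Comet, Delta, Echo, and Flint cover everything between them: the union {1, 2, 3, 4, 5, 6, 7, 8, 9, 10} is all of U.
No 3 of the 7 blocks cover everything (all 35 combinations miss at least one element), so 4 is optimal.

4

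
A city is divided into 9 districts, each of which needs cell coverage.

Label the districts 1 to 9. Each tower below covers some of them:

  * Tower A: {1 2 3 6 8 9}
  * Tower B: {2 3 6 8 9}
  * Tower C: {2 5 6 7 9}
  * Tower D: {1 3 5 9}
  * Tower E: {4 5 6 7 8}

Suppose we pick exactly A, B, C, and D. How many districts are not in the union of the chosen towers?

1

Union of A, B, C, D = {1, 2, 3, 5, 6, 7, 8, 9}.
Not covered: 4 — 1 district.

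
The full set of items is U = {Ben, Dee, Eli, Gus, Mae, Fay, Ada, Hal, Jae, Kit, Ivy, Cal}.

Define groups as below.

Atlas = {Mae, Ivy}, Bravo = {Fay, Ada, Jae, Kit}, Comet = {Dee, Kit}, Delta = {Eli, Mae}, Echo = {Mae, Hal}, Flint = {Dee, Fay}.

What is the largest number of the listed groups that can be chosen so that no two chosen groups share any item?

Echo, Flint are pairwise disjoint (Echo={Mae,Hal}; Flint={Dee,Fay}).
Every remaining group overlaps one of these, and no 3 of the listed groups are pairwise disjoint, so 2 is the maximum.

2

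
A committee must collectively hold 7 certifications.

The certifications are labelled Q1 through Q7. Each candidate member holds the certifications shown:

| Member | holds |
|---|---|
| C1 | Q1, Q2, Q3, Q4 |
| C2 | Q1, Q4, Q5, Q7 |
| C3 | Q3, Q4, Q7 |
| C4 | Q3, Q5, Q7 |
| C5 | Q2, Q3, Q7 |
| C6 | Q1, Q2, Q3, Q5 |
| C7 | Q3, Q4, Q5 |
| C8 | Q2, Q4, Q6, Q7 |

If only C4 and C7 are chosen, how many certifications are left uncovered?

Union of C4, C7 = {Q3, Q4, Q5, Q7}.
Not covered: Q1, Q2, Q6 — 3 certifications.

3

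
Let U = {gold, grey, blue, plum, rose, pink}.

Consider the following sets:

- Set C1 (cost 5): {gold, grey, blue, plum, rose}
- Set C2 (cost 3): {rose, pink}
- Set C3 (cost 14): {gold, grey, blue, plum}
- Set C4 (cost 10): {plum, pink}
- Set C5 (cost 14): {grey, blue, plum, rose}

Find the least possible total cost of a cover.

8

C1, C2 together cover every element (C1 ∪ C2 = {gold, grey, blue, plum, rose, pink}); total cost 5 + 3 = 8.
No covering selection has total cost below 8.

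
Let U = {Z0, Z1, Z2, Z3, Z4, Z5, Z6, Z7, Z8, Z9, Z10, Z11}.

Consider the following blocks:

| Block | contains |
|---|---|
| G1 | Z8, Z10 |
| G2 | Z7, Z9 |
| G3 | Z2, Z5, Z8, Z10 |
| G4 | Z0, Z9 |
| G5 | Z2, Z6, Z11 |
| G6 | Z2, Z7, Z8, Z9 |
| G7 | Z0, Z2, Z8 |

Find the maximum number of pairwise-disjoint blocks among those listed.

3

G1, G2, G5 are pairwise disjoint (G1={Z8,Z10}; G2={Z7,Z9}; G5={Z2,Z6,Z11}).
Every remaining block overlaps one of these, and no 4 of the listed blocks are pairwise disjoint, so 3 is the maximum.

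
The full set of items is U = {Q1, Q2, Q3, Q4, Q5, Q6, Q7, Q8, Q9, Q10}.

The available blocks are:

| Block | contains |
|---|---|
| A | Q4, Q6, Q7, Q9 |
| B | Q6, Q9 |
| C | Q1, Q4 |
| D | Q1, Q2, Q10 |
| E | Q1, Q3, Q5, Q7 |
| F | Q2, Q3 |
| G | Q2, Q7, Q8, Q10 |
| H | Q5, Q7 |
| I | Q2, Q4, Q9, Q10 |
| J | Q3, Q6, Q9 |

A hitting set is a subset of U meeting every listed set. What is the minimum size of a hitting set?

Take T = {Q2, Q4, Q7, Q9}. Each listed block contains at least one of these, so T is a hitting set of size 4.
The blocks B, C, F, H are pairwise disjoint, so any hitting set needs a separate item for each — at least 4. Hence 4 is optimal.

4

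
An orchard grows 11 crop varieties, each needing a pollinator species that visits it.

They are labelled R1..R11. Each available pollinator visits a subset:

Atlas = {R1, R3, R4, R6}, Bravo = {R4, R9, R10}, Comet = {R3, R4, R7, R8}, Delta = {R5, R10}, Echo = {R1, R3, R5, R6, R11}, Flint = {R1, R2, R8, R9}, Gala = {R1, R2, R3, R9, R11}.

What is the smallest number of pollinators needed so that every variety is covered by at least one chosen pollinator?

4

Atlas and Comet and Delta and Gala together: Atlas ∪ Comet ∪ Delta ∪ Gala = {R1, R2, R3, R4, R5, R6, R7, R8, R9, R10, R11} — every variety is covered.
No 3 of the 7 pollinators cover everything (all 35 combinations miss at least one variety), so 4 is optimal.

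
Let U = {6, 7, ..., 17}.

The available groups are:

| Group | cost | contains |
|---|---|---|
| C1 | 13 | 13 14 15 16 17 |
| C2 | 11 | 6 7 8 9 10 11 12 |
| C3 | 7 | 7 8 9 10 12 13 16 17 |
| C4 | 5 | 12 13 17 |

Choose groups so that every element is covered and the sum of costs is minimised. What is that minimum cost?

24

C1, C2 together cover every element (C1 ∪ C2 = {6, 7, 8, 9, 10, 11, 12, 13, 14, 15, 16, 17}); total cost 13 + 11 = 24.
The greedy pick C3, C2, C1 costs 31; no covering selection beats 24.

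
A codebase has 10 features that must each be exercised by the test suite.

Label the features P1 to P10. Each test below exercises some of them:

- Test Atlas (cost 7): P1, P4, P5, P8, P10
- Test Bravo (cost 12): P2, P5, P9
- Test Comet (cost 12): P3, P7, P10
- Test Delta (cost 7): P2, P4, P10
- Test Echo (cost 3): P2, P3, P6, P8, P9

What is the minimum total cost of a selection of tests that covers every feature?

Atlas, Comet, Echo together cover every feature (Atlas ∪ Comet ∪ Echo = {P1, P2, P3, P4, P5, P6, P7, P8, P9, P10}); total cost 7 + 12 + 3 = 22.
No covering selection has total cost below 22.

22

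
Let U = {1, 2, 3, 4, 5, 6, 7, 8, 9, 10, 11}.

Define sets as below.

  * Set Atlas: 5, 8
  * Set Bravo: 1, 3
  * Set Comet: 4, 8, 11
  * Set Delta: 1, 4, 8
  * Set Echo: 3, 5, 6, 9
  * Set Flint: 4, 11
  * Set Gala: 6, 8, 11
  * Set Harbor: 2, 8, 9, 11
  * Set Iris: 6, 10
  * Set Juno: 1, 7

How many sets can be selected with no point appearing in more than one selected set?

4

Atlas, Flint, Iris, Juno are pairwise disjoint (Atlas={5,8}; Flint={4,11}; Iris={6,10}; Juno={1,7}).
Every remaining set overlaps one of these, and no 5 of the listed sets are pairwise disjoint, so 4 is the maximum.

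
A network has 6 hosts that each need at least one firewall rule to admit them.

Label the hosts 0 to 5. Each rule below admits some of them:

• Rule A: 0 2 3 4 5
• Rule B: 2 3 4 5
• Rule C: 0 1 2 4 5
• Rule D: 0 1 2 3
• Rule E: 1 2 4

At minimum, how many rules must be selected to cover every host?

2

Take {A, C}. Their union is {0, 1, 2, 3, 4, 5}, which is all 6 hosts.
No single rule has all 6 hosts (the largest, A, has 5), so 2 is optimal.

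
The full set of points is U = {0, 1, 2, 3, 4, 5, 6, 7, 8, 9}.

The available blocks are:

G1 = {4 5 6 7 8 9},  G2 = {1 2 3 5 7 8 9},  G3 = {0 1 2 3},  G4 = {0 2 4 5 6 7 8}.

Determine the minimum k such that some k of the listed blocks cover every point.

G2 and G4 together: G2 ∪ G4 = {0, 1, 2, 3, 4, 5, 6, 7, 8, 9} — every point is covered.
No single block has all 10 points (the largest, G2, has 7), so 2 is optimal.

2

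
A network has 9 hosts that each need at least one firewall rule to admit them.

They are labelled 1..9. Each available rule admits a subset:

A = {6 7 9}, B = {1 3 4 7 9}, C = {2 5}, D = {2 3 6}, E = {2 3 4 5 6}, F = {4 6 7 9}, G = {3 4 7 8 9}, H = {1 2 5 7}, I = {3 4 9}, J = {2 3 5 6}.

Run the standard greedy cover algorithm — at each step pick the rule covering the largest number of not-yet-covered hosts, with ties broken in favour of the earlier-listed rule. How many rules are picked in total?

Greedy: pick B (covers 5 new) → pick E (covers 3 new) → pick G (covers 1 new). Total picks: 3.

3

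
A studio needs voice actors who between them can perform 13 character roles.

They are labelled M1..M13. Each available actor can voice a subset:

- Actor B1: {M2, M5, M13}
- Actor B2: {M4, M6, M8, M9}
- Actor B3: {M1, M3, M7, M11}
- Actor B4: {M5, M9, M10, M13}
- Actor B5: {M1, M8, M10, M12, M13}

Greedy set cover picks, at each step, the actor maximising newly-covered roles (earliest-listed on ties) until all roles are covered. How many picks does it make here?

Greedy: pick B5 (covers 5 new) → pick B2 (covers 3 new) → pick B3 (covers 3 new) → pick B1 (covers 2 new). Total picks: 4.

4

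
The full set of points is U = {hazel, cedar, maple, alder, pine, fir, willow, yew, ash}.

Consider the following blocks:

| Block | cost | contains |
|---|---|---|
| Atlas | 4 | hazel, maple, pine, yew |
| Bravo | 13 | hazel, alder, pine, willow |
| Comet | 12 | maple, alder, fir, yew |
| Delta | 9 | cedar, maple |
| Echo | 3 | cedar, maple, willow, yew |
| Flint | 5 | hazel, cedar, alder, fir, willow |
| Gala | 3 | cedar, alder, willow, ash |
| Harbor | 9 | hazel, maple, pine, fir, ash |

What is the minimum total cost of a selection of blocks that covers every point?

12

Atlas, Flint, Gala together cover every point (Atlas ∪ Flint ∪ Gala = {hazel, cedar, maple, alder, pine, fir, willow, yew, ash}); total cost 4 + 5 + 3 = 12.
The greedy pick Echo, Gala, Atlas, Flint costs 15; no covering selection beats 12.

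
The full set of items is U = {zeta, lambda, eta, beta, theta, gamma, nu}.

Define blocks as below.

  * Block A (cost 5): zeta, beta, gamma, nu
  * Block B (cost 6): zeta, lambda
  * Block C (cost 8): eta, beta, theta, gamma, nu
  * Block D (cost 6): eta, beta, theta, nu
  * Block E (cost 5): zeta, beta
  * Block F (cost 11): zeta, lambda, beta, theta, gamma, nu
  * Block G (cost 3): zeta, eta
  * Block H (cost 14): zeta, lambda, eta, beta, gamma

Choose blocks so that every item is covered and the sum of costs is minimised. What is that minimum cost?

F, G together cover every item (F ∪ G = {zeta, lambda, eta, beta, theta, gamma, nu}); total cost 11 + 3 = 14.
The greedy pick A, D, B costs 17; no covering selection beats 14.

14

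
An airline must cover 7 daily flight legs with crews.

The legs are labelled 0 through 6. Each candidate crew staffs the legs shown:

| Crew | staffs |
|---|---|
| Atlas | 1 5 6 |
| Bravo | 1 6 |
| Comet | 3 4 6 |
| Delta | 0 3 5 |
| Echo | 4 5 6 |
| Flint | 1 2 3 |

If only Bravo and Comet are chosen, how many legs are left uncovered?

3

Union of Bravo, Comet = {1, 3, 4, 6}.
Not covered: 0, 2, 5 — 3 legs.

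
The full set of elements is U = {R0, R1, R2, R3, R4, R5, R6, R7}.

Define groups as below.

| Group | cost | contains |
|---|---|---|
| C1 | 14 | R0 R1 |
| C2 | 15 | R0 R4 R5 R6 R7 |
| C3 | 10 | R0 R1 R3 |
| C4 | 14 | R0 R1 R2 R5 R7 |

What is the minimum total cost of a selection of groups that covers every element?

39

C2, C3, C4 together cover every element (C2 ∪ C3 ∪ C4 = {R0, R1, R2, R3, R4, R5, R6, R7}); total cost 15 + 10 + 14 = 39.
No covering selection has total cost below 39.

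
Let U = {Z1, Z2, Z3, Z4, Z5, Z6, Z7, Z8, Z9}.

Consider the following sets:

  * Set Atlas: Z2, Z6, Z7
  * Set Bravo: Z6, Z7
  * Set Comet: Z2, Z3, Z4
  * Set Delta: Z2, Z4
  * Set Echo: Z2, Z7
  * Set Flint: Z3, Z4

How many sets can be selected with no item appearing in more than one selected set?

Bravo, Flint are pairwise disjoint (Bravo={Z6,Z7}; Flint={Z3,Z4}).
Every remaining set overlaps one of these, and no 3 of the listed sets are pairwise disjoint, so 2 is the maximum.

2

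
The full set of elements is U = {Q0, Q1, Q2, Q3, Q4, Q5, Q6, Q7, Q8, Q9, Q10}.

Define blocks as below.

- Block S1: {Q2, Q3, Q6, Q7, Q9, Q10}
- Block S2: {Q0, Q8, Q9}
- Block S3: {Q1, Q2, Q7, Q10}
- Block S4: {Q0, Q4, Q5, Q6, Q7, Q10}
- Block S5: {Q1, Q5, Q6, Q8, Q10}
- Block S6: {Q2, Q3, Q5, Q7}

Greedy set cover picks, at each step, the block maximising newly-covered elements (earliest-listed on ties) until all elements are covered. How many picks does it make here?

Greedy: pick S1 (covers 6 new) → pick S4 (covers 3 new) → pick S5 (covers 2 new). Total picks: 3.

3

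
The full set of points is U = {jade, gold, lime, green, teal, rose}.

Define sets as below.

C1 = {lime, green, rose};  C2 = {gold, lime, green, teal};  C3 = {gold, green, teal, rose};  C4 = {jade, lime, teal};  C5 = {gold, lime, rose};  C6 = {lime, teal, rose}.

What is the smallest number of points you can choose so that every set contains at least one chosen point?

2

The 2 points {gold, lime} hit every set.
No single point lies in every set, so at least 2 are needed and 2 is optimal.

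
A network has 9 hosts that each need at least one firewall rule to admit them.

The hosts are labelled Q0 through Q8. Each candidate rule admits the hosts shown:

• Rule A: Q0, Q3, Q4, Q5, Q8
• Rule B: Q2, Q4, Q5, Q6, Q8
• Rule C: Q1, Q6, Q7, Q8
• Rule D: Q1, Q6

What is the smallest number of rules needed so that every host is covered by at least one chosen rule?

3

A and B and C together: A ∪ B ∪ C = {Q0, Q1, Q2, Q3, Q4, Q5, Q6, Q7, Q8} — every host is covered.
Only A contains Q0, so A is forced; the remaining 4 hosts need at least 2 more rules (each remaining rule adds at most 3) — so at least 3 rules are needed, and 3 is optimal.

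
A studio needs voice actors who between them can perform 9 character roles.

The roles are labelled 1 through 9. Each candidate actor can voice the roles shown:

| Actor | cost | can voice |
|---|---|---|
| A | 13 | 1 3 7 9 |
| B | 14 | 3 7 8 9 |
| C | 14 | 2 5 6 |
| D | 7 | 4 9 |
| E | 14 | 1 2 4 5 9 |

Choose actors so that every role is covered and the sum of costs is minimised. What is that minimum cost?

42

B, C, E together cover every role (B ∪ C ∪ E = {1, 2, 3, 4, 5, 6, 7, 8, 9}); total cost 14 + 14 + 14 = 42.
No covering selection has total cost below 42.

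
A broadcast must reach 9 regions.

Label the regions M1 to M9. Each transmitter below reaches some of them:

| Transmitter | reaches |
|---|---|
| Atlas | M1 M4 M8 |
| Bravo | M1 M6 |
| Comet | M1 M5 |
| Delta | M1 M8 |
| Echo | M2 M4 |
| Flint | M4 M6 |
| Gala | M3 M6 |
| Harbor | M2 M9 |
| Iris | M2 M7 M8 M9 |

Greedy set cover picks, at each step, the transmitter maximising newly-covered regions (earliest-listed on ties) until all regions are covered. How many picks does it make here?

4

Greedy: pick Iris (covers 4 new) → pick Atlas (covers 2 new) → pick Gala (covers 2 new) → pick Comet (covers 1 new). Total picks: 4.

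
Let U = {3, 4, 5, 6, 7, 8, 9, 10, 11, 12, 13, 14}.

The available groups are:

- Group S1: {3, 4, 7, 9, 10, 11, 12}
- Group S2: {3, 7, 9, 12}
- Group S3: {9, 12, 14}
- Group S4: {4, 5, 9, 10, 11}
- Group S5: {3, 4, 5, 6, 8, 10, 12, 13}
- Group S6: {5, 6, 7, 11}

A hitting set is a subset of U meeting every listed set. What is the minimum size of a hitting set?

H = {5, 9} meets every group (each contains at least one member of H), and |H| = 2.
The groups S3, S6 are pairwise disjoint, so any hitting set needs a separate point for each — at least 2. Hence 2 is optimal.

2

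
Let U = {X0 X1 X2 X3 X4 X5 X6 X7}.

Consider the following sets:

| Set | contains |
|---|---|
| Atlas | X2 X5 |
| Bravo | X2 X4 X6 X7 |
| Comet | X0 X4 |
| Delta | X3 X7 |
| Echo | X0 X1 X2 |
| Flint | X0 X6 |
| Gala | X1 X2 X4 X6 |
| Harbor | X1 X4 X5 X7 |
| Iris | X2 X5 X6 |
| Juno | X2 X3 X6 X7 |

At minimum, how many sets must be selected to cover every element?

3

Echo and Harbor and Juno together: Echo ∪ Harbor ∪ Juno = {X0, X1, X2, X3, X4, X5, X6, X7} — every element is covered.
No 2 of the 10 sets cover everything (all 45 combinations miss at least one element), so 3 is optimal.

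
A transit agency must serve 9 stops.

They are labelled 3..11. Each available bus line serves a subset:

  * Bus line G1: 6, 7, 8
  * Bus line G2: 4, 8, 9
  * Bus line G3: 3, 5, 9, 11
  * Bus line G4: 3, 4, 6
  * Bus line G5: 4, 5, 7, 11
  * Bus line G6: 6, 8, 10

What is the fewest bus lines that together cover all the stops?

3

Take {G3, G5, G6}. Their union is {3, 4, 5, 6, 7, 8, 9, 10, 11}, which is all 9 stops.
Each bus line has at most 4 stops, and 2·4 = 8 < 9 — so at least 3 bus lines are needed, and 3 is optimal.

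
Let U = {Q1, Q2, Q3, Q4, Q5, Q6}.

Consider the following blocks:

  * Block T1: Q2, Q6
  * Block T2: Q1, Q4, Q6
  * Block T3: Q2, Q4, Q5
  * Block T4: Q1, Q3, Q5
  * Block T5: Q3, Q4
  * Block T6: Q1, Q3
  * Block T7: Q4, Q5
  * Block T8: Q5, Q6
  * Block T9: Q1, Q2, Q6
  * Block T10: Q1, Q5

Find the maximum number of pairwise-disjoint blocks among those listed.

3

T1, T6, T7 are pairwise disjoint (T1={Q2,Q6}; T6={Q1,Q3}; T7={Q4,Q5}).
Every remaining block overlaps one of these, and no 4 of the listed blocks are pairwise disjoint, so 3 is the maximum.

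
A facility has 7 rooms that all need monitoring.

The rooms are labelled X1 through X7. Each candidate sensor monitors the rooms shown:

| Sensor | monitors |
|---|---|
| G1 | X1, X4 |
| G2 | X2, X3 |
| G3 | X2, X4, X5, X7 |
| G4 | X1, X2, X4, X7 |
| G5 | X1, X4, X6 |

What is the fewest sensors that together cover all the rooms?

3

G2 and G3 and G5 together: G2 ∪ G3 ∪ G5 = {X1, X2, X3, X4, X5, X6, X7} — every room is covered.
Only G2 contains X3, so G2 is forced; the remaining 5 rooms need at least 2 more sensors (each remaining sensor adds at most 3) — so at least 3 sensors are needed, and 3 is optimal.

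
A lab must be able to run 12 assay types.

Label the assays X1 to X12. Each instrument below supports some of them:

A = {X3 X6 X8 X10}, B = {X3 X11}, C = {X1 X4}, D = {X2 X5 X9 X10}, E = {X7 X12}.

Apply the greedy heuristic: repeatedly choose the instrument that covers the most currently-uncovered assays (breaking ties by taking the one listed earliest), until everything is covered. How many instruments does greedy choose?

5

Greedy: pick A (covers 4 new) → pick D (covers 3 new) → pick C (covers 2 new) → pick E (covers 2 new) → pick B (covers 1 new). Total picks: 5.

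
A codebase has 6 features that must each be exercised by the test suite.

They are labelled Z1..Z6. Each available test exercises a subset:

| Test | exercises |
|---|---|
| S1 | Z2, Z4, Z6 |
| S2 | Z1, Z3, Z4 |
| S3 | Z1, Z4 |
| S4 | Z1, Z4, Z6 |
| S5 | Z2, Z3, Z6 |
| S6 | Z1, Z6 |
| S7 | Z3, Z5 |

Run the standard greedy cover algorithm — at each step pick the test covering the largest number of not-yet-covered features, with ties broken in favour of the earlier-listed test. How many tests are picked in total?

Greedy: pick S1 (covers 3 new) → pick S2 (covers 2 new) → pick S7 (covers 1 new). Total picks: 3.

3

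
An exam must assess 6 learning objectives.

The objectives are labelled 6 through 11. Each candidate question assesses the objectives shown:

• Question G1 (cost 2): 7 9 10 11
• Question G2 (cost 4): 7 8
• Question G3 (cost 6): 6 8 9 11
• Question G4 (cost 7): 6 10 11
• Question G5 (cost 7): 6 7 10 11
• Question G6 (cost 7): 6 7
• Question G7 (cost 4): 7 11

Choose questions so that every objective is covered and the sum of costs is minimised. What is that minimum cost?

8

G1, G3 together cover every objective (G1 ∪ G3 = {6, 7, 8, 9, 10, 11}); total cost 2 + 6 = 8.
No covering selection has total cost below 8.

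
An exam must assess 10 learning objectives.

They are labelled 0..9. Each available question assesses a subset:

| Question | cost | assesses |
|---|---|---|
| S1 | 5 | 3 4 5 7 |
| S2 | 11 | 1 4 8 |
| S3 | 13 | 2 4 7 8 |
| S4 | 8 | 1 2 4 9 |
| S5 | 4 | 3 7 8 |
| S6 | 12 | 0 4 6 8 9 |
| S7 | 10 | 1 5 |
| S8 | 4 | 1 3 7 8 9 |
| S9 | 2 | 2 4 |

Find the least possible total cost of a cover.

S1, S6, S8, S9 together cover every objective (S1 ∪ S6 ∪ S8 ∪ S9 = {0, 1, 2, 3, 4, 5, 6, 7, 8, 9}); total cost 5 + 12 + 4 + 2 = 23.
No covering selection has total cost below 23.

23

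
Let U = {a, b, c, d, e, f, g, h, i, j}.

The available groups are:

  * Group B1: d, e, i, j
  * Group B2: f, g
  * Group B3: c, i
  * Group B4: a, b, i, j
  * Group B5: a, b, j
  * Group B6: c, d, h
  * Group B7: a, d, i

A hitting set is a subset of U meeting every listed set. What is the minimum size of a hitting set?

4

The 4 items {a, f, h, i} hit every group.
No choice of 3 items meets every group, so 4 is the minimum.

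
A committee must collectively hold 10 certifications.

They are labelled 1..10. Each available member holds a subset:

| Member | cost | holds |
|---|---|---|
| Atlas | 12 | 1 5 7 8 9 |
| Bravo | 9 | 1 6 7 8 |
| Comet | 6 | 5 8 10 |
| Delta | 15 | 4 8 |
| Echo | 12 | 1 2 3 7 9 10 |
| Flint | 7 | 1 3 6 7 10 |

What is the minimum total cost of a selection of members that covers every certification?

40

Comet, Delta, Echo, Flint together cover every certification (Comet ∪ Delta ∪ Echo ∪ Flint = {1, 2, 3, 4, 5, 6, 7, 8, 9, 10}); total cost 6 + 15 + 12 + 7 = 40.
No covering selection has total cost below 40.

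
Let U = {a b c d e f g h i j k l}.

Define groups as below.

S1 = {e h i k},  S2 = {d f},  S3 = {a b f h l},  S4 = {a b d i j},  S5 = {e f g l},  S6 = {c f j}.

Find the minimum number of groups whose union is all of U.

Take {S1, S4, S5, S6}. Their union is {a, b, c, d, e, f, g, h, i, j, k, l}, which is all 12 points.
Only S6 contains c, so S6 is forced; the remaining 9 points need at least 3 more groups (each remaining group adds at most 4) — so at least 4 groups are needed, and 4 is optimal.

4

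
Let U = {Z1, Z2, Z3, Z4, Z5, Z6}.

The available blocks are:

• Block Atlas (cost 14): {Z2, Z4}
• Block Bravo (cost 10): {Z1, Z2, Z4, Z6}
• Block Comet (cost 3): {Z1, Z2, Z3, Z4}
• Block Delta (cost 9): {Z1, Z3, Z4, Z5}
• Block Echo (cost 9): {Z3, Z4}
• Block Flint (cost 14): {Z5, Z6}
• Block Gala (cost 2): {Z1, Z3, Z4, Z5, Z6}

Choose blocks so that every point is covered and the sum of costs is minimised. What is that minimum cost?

5

Comet, Gala together cover every point (Comet ∪ Gala = {Z1, Z2, Z3, Z4, Z5, Z6}); total cost 3 + 2 = 5.
No covering selection has total cost below 5.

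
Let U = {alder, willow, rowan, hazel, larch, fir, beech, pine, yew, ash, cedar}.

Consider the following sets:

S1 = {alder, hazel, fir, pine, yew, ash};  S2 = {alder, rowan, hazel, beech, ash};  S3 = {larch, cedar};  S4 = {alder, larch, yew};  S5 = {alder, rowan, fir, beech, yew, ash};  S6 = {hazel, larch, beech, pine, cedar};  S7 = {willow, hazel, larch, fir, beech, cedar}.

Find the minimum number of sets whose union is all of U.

3

S1, S2, and S7 cover everything between them: the union {alder, willow, rowan, hazel, larch, fir, beech, pine, yew, ash, cedar} is all of U.
Only S7 contains willow, so S7 is forced; the remaining 5 elements need at least 2 more sets (each remaining set adds at most 4) — so at least 3 sets are needed, and 3 is optimal.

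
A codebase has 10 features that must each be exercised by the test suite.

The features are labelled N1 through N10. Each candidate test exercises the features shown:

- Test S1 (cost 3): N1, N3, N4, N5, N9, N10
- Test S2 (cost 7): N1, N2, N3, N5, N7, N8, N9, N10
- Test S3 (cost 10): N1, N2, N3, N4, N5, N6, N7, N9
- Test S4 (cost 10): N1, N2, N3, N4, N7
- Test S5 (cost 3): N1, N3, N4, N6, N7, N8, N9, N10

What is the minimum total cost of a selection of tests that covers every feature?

10

S2, S5 together cover every feature (S2 ∪ S5 = {N1, N2, N3, N4, N5, N6, N7, N8, N9, N10}); total cost 7 + 3 = 10.
The greedy pick S5, S1, S2 costs 13; no covering selection beats 10.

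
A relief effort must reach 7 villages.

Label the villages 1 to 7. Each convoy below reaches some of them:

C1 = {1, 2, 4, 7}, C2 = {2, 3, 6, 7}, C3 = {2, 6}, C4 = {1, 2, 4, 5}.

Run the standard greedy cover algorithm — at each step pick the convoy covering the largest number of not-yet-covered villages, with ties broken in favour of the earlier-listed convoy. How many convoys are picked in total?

Greedy: pick C1 (covers 4 new) → pick C2 (covers 2 new) → pick C4 (covers 1 new). Total picks: 3.
(The true minimum cover uses only 2 convoys, so greedy is not optimal here.)

3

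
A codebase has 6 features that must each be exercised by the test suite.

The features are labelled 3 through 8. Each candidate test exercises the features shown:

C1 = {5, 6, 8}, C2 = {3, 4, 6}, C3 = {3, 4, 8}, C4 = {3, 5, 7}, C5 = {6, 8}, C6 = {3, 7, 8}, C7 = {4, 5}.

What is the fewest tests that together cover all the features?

3

Take {C3, C4, C5}. Their union is {3, 4, 5, 6, 7, 8}, which is all 6 features.
No 2 of the 7 tests cover everything (all 21 combinations miss at least one feature), so 3 is optimal.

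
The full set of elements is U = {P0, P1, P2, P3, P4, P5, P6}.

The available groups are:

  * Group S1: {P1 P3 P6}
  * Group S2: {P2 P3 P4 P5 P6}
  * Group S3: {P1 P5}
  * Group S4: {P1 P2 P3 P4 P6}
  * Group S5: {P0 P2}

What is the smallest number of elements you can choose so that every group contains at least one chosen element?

2

H = {P1, P2} meets every group (each contains at least one member of H), and |H| = 2.
The groups S3, S5 are pairwise disjoint, so any hitting set needs a separate element for each — at least 2. Hence 2 is optimal.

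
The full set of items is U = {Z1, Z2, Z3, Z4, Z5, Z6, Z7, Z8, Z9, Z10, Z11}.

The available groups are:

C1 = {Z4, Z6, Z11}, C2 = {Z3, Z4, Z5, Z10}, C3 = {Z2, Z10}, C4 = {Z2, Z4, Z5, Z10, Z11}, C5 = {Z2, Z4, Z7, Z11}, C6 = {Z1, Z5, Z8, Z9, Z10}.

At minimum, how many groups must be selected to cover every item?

C1 and C2 and C5 and C6 together: C1 ∪ C2 ∪ C5 ∪ C6 = {Z1, Z2, Z3, Z4, Z5, Z6, Z7, Z8, Z9, Z10, Z11} — every item is covered.
Only C2 contains Z3, so C2 is forced; the remaining 7 items need at least 3 more groups (each remaining group adds at most 3) — so at least 4 groups are needed, and 4 is optimal.

4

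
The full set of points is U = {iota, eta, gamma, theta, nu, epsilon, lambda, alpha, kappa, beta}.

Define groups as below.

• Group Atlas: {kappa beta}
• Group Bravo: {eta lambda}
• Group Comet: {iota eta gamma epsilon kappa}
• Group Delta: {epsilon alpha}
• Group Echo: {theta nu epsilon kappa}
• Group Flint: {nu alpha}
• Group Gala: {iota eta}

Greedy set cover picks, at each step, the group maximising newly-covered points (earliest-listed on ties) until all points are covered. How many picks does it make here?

5

Greedy: pick Comet (covers 5 new) → pick Echo (covers 2 new) → pick Atlas (covers 1 new) → pick Bravo (covers 1 new) → pick Delta (covers 1 new). Total picks: 5.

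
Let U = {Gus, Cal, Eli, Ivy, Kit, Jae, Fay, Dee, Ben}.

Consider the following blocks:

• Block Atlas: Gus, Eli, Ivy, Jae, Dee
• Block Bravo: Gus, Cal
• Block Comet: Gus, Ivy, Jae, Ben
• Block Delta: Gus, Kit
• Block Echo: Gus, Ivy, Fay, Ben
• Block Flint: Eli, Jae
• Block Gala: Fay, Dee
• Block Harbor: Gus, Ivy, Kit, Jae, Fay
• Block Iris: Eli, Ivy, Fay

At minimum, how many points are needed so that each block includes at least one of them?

H = {Gus, Eli, Fay} meets every block (each contains at least one member of H), and |H| = 3.
The blocks Delta, Flint, Gala are pairwise disjoint, so any hitting set needs a separate point for each — at least 3. Hence 3 is optimal.

3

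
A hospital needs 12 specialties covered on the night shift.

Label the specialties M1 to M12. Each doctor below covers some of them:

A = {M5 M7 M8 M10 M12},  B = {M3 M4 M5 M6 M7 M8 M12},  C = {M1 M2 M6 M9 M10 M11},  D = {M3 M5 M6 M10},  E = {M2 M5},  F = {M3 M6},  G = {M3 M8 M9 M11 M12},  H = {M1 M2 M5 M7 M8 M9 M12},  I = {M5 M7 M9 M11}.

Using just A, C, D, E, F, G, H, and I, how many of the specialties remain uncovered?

1

Union of A, C, D, E, F, G, H, I = {M1, M2, M3, M5, M6, M7, M8, M9, M10, M11, M12}.
Not covered: M4 — 1 specialty.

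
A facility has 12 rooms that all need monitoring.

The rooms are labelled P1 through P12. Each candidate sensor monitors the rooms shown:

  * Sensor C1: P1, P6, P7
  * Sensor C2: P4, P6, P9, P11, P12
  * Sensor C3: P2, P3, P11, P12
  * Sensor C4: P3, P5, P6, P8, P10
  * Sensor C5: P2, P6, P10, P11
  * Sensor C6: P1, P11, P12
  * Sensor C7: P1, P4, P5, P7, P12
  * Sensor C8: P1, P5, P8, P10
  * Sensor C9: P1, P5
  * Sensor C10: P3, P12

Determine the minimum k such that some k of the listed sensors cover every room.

Take {C1, C2, C3, C4}. Their union is {P1, P2, P3, P4, P5, P6, P7, P8, P9, P10, P11, P12}, which is all 12 rooms.
No 3 of the 10 sensors cover everything (all 120 combinations miss at least one room), so 4 is optimal.

4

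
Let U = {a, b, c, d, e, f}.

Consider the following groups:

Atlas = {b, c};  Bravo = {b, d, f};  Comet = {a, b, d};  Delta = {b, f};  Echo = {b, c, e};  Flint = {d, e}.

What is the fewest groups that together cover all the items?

Comet and Delta and Echo together: Comet ∪ Delta ∪ Echo = {a, b, c, d, e, f} — every item is covered.
Only Comet contains a, so Comet is forced; the remaining 3 items need at least 2 more groups (each remaining group adds at most 2) — so at least 3 groups are needed, and 3 is optimal.

3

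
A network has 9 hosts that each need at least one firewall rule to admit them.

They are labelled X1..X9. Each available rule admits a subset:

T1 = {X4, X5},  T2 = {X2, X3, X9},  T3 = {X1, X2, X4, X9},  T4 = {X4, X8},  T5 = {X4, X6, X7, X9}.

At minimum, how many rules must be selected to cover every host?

5

Take {T1, T2, T3, T4, T5}. Their union is {X1, X2, X3, X4, X5, X6, X7, X8, X9}, which is all 9 hosts.
No 4 of the 5 rules cover everything (all 5 combinations miss at least one host), so 5 is optimal.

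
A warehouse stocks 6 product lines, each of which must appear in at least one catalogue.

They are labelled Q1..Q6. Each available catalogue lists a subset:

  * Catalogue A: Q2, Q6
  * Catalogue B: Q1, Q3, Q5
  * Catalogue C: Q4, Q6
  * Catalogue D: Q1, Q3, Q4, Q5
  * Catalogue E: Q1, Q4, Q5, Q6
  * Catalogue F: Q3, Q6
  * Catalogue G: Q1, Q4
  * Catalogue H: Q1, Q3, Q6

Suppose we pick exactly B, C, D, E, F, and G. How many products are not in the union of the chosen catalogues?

Union of B, C, D, E, F, G = {Q1, Q3, Q4, Q5, Q6}.
Not covered: Q2 — 1 product.

1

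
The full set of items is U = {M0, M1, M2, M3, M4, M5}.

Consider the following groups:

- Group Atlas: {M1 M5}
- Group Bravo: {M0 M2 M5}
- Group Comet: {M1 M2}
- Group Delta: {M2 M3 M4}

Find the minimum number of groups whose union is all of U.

3

Atlas, Bravo, and Delta cover everything between them: the union {M0, M1, M2, M3, M4, M5} is all of U.
Only Bravo contains M0, so Bravo is forced; the remaining 3 items need at least 2 more groups (each remaining group adds at most 2) — so at least 3 groups are needed, and 3 is optimal.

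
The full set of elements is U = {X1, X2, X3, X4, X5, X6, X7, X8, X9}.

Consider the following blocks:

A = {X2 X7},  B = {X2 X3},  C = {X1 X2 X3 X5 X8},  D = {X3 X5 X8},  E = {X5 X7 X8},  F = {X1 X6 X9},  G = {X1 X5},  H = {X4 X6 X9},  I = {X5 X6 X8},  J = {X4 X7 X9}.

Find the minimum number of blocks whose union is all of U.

A and C and H together: A ∪ C ∪ H = {X1, X2, X3, X4, X5, X6, X7, X8, X9} — every element is covered.
No 2 of the 10 blocks cover everything (all 45 combinations miss at least one element), so 3 is optimal.

3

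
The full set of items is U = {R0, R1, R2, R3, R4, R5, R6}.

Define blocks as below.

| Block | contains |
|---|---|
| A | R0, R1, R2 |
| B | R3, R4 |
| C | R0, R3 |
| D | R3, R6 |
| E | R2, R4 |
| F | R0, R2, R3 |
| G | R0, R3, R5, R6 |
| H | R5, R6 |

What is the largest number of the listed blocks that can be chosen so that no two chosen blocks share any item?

3

A, B, H are pairwise disjoint (A={R0,R1,R2}; B={R3,R4}; H={R5,R6}).
Every remaining block overlaps one of these, and no 4 of the listed blocks are pairwise disjoint, so 3 is the maximum.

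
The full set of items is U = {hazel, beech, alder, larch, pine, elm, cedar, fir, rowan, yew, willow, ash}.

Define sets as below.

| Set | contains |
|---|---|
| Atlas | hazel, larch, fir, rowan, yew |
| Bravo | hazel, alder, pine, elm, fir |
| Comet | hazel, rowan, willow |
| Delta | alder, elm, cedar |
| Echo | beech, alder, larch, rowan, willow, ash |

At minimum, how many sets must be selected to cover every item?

Atlas and Bravo and Delta and Echo together: Atlas ∪ Bravo ∪ Delta ∪ Echo = {hazel, beech, alder, larch, pine, elm, cedar, fir, rowan, yew, willow, ash} — every item is covered.
No 3 of the 5 sets cover everything (all 10 combinations miss at least one item), so 4 is optimal.

4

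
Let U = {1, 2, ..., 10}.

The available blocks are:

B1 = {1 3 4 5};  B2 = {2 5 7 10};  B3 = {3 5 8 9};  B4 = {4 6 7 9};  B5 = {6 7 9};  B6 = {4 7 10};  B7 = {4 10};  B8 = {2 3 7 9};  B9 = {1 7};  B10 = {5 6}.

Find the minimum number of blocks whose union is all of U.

4

B2, B3, B4, and B9 cover everything between them: the union {1, 2, 3, 4, 5, 6, 7, 8, 9, 10} is all of U.
No 3 of the 10 blocks cover everything (all 120 combinations miss at least one element), so 4 is optimal.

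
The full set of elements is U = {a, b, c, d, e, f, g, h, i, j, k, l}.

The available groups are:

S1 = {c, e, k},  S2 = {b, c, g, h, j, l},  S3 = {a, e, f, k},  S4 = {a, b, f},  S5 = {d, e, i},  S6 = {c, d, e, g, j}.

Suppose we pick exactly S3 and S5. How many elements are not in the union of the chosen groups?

6

Union of S3, S5 = {a, d, e, f, i, k}.
Not covered: b, c, g, h, j, l — 6 elements.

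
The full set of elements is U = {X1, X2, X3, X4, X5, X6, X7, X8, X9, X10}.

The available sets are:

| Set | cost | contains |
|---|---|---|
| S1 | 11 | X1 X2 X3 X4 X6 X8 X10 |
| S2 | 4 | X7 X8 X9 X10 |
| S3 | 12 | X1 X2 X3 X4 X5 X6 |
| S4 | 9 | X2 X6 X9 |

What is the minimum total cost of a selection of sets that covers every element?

16

S2, S3 together cover every element (S2 ∪ S3 = {X1, X2, X3, X4, X5, X6, X7, X8, X9, X10}); total cost 4 + 12 = 16.
No covering selection has total cost below 16.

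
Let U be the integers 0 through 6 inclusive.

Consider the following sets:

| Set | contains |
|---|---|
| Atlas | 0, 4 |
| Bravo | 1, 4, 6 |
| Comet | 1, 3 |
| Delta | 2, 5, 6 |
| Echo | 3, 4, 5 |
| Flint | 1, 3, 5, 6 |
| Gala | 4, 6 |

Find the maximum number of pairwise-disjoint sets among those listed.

Atlas, Comet, Delta are pairwise disjoint (Atlas={0,4}; Comet={1,3}; Delta={2,5,6}).
Every remaining set overlaps one of these, and no 4 of the listed sets are pairwise disjoint, so 3 is the maximum.

3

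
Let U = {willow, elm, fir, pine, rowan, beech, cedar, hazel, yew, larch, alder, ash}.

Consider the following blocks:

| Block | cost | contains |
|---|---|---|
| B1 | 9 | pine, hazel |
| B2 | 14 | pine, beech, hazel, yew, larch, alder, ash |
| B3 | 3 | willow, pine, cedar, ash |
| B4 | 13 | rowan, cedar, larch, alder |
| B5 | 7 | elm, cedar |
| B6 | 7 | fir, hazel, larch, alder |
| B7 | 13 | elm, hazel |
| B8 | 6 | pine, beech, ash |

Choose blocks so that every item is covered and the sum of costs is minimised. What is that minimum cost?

B2, B3, B4, B5, B6 together cover every item (B2 ∪ B3 ∪ B4 ∪ B5 ∪ B6 = {willow, elm, fir, pine, rowan, beech, cedar, hazel, yew, larch, alder, ash}); total cost 14 + 3 + 13 + 7 + 7 = 44.
The greedy pick B3, B6, B8, B5, B4, B2 costs 50; no covering selection beats 44.

44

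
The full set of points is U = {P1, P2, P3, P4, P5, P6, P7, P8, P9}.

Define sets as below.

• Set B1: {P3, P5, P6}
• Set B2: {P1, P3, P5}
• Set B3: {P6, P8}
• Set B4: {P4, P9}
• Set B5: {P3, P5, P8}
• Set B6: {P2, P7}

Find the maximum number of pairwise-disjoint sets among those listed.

B2, B3, B4, B6 are pairwise disjoint (B2={P1,P3,P5}; B3={P6,P8}; B4={P4,P9}; B6={P2,P7}).
Every remaining set overlaps one of these, and no 5 of the listed sets are pairwise disjoint, so 4 is the maximum.

4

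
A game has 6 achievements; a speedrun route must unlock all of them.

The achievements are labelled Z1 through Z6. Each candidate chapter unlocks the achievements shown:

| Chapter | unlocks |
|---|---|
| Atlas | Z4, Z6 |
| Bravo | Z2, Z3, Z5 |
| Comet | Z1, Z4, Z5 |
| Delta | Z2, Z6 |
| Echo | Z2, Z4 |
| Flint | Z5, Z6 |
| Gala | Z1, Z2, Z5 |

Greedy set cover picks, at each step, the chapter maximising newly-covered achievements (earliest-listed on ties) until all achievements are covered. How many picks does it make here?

3

Greedy: pick Bravo (covers 3 new) → pick Atlas (covers 2 new) → pick Comet (covers 1 new). Total picks: 3.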